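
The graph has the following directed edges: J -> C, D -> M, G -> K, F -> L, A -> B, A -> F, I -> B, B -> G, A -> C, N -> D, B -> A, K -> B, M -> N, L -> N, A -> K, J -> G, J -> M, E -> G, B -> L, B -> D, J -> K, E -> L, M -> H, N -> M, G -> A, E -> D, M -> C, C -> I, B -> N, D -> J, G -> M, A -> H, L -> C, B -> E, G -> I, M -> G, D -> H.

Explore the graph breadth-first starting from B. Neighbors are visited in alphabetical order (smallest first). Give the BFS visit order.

B -> A -> D -> E -> G -> L -> N -> C -> F -> H -> K -> J -> M -> I

Visit B; enqueue A, D, E, G, L, N → queue [A, D, E, G, L, N]
Visit A; enqueue C, F, H, K → queue [D, E, G, L, N, C, F, H, K]
Visit D; enqueue J, M → queue [E, G, L, N, C, F, H, K, J, M]
Visit E → queue [G, L, N, C, F, H, K, J, M]
Visit G; enqueue I → queue [L, N, C, F, H, K, J, M, I]
Visit L → queue [N, C, F, H, K, J, M, I]
Visit N → queue [C, F, H, K, J, M, I]
Visit C → queue [F, H, K, J, M, I]
Visit F → queue [H, K, J, M, I]
Visit H → queue [K, J, M, I]
Visit K → queue [J, M, I]
Visit J → queue [M, I]
Visit M → queue [I]
Visit I → queue []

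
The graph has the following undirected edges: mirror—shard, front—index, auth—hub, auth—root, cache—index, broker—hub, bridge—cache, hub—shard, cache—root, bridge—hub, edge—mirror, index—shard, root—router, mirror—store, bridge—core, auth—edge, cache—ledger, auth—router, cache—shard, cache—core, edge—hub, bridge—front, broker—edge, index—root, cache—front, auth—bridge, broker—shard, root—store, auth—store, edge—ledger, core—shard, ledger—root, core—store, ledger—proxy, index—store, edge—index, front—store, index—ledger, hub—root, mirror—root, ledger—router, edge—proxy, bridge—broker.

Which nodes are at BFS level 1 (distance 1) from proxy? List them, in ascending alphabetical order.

edge, ledger

Level 0: proxy
Level 1: edge, ledger
Level 2: auth, broker, cache, hub, index, mirror, root, router
Level 3: bridge, core, front, shard, store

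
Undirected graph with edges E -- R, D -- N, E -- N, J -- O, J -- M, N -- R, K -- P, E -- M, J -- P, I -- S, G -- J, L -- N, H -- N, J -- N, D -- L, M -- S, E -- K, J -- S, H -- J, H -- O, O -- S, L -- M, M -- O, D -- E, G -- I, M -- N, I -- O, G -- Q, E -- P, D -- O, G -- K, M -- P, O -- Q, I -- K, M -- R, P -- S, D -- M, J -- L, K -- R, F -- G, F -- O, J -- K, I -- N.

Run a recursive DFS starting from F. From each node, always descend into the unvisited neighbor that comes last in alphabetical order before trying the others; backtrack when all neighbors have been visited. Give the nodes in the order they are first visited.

F, O, S, P, M, R, N, L, J, K, I, G, Q, E, D, H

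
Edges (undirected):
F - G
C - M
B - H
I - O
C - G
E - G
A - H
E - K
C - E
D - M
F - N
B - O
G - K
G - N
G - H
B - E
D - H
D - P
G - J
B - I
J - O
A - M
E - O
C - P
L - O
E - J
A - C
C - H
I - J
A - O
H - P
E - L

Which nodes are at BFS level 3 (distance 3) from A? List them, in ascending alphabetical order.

F, K, N

Level 0: A
Level 1: C, H, M, O
Level 2: B, D, E, G, I, J, L, P
Level 3: F, K, N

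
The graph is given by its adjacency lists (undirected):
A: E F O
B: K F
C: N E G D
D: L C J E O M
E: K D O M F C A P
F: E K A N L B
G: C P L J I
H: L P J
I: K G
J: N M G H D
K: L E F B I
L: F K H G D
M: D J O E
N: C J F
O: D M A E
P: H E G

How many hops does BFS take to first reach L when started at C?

2

Level 0: C
Level 1: D, E, G, N
Level 2: A, F, I, J, K, L, M, O, P
Level 3: B, H
L first appears at level 2.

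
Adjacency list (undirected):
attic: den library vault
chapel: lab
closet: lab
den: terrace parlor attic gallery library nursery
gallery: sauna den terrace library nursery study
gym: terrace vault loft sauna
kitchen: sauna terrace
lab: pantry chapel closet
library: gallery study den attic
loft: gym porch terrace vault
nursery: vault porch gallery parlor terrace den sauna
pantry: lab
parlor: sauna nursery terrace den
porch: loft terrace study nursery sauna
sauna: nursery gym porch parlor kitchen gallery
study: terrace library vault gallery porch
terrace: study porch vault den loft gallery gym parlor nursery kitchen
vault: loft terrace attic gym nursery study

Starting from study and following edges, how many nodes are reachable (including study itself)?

BFS from study visits: study, vault, terrace, porch, library, gallery, nursery, loft, gym, attic, parlor, kitchen, den, sauna
Reachable nodes: 14 of 18 total.

14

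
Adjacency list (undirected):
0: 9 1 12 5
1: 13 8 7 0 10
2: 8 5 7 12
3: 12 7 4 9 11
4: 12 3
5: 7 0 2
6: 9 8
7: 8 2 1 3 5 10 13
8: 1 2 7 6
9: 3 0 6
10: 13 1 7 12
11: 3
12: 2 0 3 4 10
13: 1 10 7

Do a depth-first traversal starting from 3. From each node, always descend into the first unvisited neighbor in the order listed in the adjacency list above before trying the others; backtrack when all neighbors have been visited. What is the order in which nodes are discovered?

3, 12, 2, 8, 1, 13, 10, 7, 5, 0, 9, 6, 4, 11

Visit 3
3 → 12
12 → 2
2 → 8
8 → 1
1 → 13
13 → 10
10 → 7
7 → 5
5 → 0
0 → 9
9 → 6
12 → 4
3 → 11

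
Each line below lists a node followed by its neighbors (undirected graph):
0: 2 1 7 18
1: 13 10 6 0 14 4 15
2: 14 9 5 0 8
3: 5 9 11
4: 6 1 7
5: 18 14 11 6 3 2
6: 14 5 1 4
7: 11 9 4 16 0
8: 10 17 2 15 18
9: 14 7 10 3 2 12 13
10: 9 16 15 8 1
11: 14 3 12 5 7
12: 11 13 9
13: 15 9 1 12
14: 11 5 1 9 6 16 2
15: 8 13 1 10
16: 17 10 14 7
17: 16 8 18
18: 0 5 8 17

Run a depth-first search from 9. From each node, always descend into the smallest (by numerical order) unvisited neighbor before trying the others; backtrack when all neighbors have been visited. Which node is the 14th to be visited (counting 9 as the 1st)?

Visit 9
9 → 2
2 → 0
0 → 1
1 → 4
4 → 6
6 → 5
5 → 3
3 → 11
11 → 7
7 → 16
16 → 10
10 → 8
8 → 15
15 → 13
13 → 12
8 → 17
17 → 18
16 → 14

Visit order: 9, 2, 0, 1, 4, 6, 5, 3, 11, 7, 16, 10, 8, 15, 13, 12, 17, 18, 14

15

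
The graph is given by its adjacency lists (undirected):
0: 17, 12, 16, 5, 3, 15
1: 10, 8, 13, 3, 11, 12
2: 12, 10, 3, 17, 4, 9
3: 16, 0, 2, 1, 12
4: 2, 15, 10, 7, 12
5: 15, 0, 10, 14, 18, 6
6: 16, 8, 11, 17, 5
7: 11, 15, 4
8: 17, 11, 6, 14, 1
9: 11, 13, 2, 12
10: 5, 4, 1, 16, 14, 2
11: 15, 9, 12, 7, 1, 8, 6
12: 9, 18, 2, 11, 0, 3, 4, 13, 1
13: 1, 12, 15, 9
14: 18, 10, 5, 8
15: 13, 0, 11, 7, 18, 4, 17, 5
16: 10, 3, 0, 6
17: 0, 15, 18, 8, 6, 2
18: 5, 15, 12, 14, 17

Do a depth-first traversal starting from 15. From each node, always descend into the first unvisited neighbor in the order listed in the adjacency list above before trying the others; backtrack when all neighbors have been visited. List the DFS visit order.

15, 13, 1, 10, 5, 0, 17, 18, 12, 9, 11, 7, 4, 2, 3, 16, 6, 8, 14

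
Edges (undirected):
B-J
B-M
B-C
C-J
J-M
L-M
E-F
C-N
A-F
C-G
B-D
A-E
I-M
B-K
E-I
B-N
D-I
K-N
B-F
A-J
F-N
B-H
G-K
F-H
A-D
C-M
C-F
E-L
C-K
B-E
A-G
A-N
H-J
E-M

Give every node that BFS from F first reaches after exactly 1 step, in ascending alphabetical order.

Level 0: F
Level 1: A, B, C, E, H, N
Level 2: D, G, I, J, K, L, M

A, B, C, E, H, N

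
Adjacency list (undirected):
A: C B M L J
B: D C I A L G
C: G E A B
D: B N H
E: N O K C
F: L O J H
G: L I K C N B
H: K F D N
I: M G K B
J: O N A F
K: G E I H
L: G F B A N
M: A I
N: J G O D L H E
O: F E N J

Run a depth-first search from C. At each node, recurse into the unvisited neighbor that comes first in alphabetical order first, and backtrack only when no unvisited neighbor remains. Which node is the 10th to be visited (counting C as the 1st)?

Visit C
C → A
A → B
B → D
D → H
H → F
F → J
J → N
N → E
E → K
K → G
G → I
I → M
G → L
E → O

Visit order: C, A, B, D, H, F, J, N, E, K, G, I, M, L, O

K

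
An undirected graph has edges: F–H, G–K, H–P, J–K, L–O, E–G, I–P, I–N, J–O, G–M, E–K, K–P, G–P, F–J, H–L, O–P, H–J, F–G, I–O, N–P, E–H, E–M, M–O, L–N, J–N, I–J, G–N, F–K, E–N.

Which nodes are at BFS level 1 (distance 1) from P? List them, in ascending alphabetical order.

Level 0: P
Level 1: G, H, I, K, N, O
Level 2: E, F, J, L, M

G, H, I, K, N, O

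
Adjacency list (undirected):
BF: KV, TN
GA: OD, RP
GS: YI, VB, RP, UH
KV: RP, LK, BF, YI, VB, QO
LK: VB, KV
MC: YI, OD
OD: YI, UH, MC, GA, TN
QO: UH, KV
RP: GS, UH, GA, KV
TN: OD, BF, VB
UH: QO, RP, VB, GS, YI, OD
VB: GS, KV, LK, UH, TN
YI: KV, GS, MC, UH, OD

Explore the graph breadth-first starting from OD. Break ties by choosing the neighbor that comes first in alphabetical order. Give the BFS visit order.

Visit OD; enqueue GA, MC, TN, UH, YI → queue [GA, MC, TN, UH, YI]
Visit GA; enqueue RP → queue [MC, TN, UH, YI, RP]
Visit MC → queue [TN, UH, YI, RP]
Visit TN; enqueue BF, VB → queue [UH, YI, RP, BF, VB]
Visit UH; enqueue GS, QO → queue [YI, RP, BF, VB, GS, QO]
Visit YI; enqueue KV → queue [RP, BF, VB, GS, QO, KV]
Visit RP → queue [BF, VB, GS, QO, KV]
Visit BF → queue [VB, GS, QO, KV]
Visit VB; enqueue LK → queue [GS, QO, KV, LK]
Visit GS → queue [QO, KV, LK]
Visit QO → queue [KV, LK]
Visit KV → queue [LK]
Visit LK → queue []

OD, GA, MC, TN, UH, YI, RP, BF, VB, GS, QO, KV, LK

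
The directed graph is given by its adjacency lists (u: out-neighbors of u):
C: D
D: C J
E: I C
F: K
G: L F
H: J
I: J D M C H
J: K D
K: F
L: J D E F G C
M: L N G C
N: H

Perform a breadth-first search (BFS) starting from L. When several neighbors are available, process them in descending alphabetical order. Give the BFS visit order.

L J G F E D C K I M H N

Visit L; enqueue J, G, F, E, D, C → queue [J, G, F, E, D, C]
Visit J; enqueue K → queue [G, F, E, D, C, K]
Visit G → queue [F, E, D, C, K]
Visit F → queue [E, D, C, K]
Visit E; enqueue I → queue [D, C, K, I]
Visit D → queue [C, K, I]
Visit C → queue [K, I]
Visit K → queue [I]
Visit I; enqueue M, H → queue [M, H]
Visit M; enqueue N → queue [H, N]
Visit H → queue [N]
Visit N → queue []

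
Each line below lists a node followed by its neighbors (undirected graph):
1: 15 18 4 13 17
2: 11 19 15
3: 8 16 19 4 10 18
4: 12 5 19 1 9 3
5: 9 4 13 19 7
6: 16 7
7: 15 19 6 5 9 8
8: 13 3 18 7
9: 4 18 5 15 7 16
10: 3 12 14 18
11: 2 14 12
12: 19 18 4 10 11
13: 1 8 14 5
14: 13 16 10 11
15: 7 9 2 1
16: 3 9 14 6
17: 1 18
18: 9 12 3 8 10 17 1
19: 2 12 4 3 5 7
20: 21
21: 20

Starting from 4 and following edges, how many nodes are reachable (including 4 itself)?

19

BFS from 4 visits: 4, 19, 12, 9, 5, 3, 1, 7, 2, 18, 11, 10, 16, 15, 13, 8, 17, 6, 14
Reachable nodes: 19 of 21 total.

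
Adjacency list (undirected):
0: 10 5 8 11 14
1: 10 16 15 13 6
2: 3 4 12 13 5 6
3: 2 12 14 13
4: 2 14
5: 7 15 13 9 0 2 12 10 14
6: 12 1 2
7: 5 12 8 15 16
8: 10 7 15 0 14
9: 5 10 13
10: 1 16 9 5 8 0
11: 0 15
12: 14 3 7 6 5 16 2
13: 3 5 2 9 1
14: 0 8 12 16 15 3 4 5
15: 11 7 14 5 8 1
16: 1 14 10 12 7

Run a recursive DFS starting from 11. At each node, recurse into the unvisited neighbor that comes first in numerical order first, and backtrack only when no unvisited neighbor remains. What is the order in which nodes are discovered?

11 -> 0 -> 5 -> 2 -> 3 -> 12 -> 6 -> 1 -> 10 -> 8 -> 7 -> 15 -> 14 -> 4 -> 16 -> 9 -> 13

Visit 11
11 → 0
0 → 5
5 → 2
2 → 3
3 → 12
12 → 6
6 → 1
1 → 10
10 → 8
8 → 7
7 → 15
15 → 14
14 → 4
14 → 16
10 → 9
9 → 13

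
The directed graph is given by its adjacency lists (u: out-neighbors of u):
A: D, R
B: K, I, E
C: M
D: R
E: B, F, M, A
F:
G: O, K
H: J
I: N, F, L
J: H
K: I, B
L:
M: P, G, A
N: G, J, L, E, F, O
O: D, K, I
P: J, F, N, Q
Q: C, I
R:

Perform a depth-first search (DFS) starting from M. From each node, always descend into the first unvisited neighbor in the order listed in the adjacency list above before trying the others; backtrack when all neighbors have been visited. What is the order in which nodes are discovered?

M, P, J, H, F, N, G, O, D, R, K, I, L, B, E, A, Q, C

Visit M
M → P
P → J
J → H
P → F
P → N
N → G
G → O
O → D
D → R
O → K
K → I
I → L
K → B
B → E
E → A
P → Q
Q → C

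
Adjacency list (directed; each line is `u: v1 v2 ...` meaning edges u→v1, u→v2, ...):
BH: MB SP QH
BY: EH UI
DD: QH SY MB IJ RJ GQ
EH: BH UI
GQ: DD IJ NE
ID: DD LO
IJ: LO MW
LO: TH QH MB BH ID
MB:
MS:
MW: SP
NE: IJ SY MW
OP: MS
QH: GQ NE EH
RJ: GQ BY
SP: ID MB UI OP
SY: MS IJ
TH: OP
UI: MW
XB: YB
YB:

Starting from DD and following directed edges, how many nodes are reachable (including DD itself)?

19

BFS from DD visits: DD, SY, RJ, QH, MB, IJ, GQ, MS, BY, NE, EH, MW, LO, UI, BH, SP, TH, ID, OP
Reachable nodes: 19 of 21 total.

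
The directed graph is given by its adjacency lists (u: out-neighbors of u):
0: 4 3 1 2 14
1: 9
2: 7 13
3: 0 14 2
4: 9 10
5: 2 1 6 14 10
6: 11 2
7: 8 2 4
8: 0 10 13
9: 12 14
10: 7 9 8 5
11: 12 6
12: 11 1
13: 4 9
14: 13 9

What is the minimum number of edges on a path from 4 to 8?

Level 0: 4
Level 1: 9, 10
Level 2: 5, 7, 8, 12, 14
Level 3: 0, 1, 2, 6, 11, 13
Level 4: 3
8 first appears at level 2.

2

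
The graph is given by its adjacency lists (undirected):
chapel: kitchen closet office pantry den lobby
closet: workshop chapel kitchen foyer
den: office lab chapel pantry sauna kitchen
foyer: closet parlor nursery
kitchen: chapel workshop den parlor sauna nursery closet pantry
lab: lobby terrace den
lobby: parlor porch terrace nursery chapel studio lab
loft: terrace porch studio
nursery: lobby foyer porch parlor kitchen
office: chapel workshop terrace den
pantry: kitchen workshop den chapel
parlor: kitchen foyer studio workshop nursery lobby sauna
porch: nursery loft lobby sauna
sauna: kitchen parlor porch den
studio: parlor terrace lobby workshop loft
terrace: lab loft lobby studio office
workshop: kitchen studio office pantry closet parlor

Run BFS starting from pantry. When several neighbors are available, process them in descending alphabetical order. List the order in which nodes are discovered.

pantry, workshop, kitchen, den, chapel, studio, parlor, office, closet, sauna, nursery, lab, lobby, terrace, loft, foyer, porch

Visit pantry; enqueue workshop, kitchen, den, chapel → queue [workshop, kitchen, den, chapel]
Visit workshop; enqueue studio, parlor, office, closet → queue [kitchen, den, chapel, studio, parlor, office, closet]
Visit kitchen; enqueue sauna, nursery → queue [den, chapel, studio, parlor, office, closet, sauna, nursery]
Visit den; enqueue lab → queue [chapel, studio, parlor, office, closet, sauna, nursery, lab]
Visit chapel; enqueue lobby → queue [studio, parlor, office, closet, sauna, nursery, lab, lobby]
Visit studio; enqueue terrace, loft → queue [parlor, office, closet, sauna, nursery, lab, lobby, terrace, loft]
Visit parlor; enqueue foyer → queue [office, closet, sauna, nursery, lab, lobby, terrace, loft, foyer]
Visit office → queue [closet, sauna, nursery, lab, lobby, terrace, loft, foyer]
Visit closet → queue [sauna, nursery, lab, lobby, terrace, loft, foyer]
Visit sauna; enqueue porch → queue [nursery, lab, lobby, terrace, loft, foyer, porch]
Visit nursery → queue [lab, lobby, terrace, loft, foyer, porch]
Visit lab → queue [lobby, terrace, loft, foyer, porch]
Visit lobby → queue [terrace, loft, foyer, porch]
Visit terrace → queue [loft, foyer, porch]
Visit loft → queue [foyer, porch]
Visit foyer → queue [porch]
Visit porch → queue []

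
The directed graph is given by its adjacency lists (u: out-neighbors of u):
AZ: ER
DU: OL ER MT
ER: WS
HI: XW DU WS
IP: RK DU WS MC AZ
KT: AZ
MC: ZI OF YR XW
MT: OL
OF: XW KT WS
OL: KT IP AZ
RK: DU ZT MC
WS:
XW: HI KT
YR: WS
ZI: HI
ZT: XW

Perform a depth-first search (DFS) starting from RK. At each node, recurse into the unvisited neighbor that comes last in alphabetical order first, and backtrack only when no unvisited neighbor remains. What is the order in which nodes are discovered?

Visit RK
RK → ZT
ZT → XW
XW → KT
KT → AZ
AZ → ER
ER → WS
XW → HI
HI → DU
DU → OL
OL → IP
IP → MC
MC → ZI
MC → YR
MC → OF
DU → MT

RK -> ZT -> XW -> KT -> AZ -> ER -> WS -> HI -> DU -> OL -> IP -> MC -> ZI -> YR -> OF -> MT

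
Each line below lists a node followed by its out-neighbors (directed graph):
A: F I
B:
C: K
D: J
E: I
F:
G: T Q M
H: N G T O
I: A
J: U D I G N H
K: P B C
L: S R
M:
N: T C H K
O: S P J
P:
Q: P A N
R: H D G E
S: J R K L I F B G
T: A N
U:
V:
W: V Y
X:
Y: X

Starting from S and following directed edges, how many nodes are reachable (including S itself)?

21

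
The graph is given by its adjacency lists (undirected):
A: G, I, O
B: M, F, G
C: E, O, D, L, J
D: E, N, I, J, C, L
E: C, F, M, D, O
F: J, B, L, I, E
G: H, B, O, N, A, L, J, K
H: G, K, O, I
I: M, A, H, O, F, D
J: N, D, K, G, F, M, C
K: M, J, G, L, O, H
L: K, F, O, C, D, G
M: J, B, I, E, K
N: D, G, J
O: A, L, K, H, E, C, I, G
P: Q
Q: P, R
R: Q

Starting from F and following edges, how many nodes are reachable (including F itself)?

BFS from F visits: F, J, B, L, I, E, N, D, K, G, M, C, O, A, H
Reachable nodes: 15 of 18 total.

15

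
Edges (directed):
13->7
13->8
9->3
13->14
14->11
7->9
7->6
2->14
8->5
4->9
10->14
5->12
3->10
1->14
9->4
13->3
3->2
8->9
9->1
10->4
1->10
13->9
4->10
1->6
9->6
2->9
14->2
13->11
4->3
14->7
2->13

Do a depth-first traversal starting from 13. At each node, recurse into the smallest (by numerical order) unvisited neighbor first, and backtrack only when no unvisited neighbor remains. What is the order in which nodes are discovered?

13, 3, 2, 9, 1, 6, 10, 4, 14, 7, 11, 8, 5, 12

Visit 13
13 → 3
3 → 2
2 → 9
9 → 1
1 → 6
1 → 10
10 → 4
10 → 14
14 → 7
14 → 11
13 → 8
8 → 5
5 → 12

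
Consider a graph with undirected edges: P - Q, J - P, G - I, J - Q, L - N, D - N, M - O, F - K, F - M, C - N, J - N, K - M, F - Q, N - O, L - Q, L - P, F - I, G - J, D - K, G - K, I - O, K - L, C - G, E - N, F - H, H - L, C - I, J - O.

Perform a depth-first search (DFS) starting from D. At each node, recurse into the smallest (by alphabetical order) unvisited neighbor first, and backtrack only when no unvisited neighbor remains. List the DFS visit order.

D K F H L N C G I O J P Q M E

Visit D
D → K
K → F
F → H
H → L
L → N
N → C
C → G
G → I
I → O
O → J
J → P
P → Q
O → M
N → E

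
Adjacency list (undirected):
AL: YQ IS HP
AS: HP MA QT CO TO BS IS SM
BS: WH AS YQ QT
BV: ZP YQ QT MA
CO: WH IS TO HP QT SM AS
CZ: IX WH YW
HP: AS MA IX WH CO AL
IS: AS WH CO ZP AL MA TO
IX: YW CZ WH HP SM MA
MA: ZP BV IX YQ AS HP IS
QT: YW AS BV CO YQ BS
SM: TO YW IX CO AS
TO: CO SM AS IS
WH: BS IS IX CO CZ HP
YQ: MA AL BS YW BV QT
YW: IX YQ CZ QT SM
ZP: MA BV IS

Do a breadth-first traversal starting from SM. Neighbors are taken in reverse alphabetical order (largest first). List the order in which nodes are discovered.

SM, YW, TO, IX, CO, AS, YQ, QT, CZ, IS, WH, MA, HP, BS, BV, AL, ZP

Visit SM; enqueue YW, TO, IX, CO, AS → queue [YW, TO, IX, CO, AS]
Visit YW; enqueue YQ, QT, CZ → queue [TO, IX, CO, AS, YQ, QT, CZ]
Visit TO; enqueue IS → queue [IX, CO, AS, YQ, QT, CZ, IS]
Visit IX; enqueue WH, MA, HP → queue [CO, AS, YQ, QT, CZ, IS, WH, MA, HP]
Visit CO → queue [AS, YQ, QT, CZ, IS, WH, MA, HP]
Visit AS; enqueue BS → queue [YQ, QT, CZ, IS, WH, MA, HP, BS]
Visit YQ; enqueue BV, AL → queue [QT, CZ, IS, WH, MA, HP, BS, BV, AL]
Visit QT → queue [CZ, IS, WH, MA, HP, BS, BV, AL]
Visit CZ → queue [IS, WH, MA, HP, BS, BV, AL]
Visit IS; enqueue ZP → queue [WH, MA, HP, BS, BV, AL, ZP]
Visit WH → queue [MA, HP, BS, BV, AL, ZP]
Visit MA → queue [HP, BS, BV, AL, ZP]
Visit HP → queue [BS, BV, AL, ZP]
Visit BS → queue [BV, AL, ZP]
Visit BV → queue [AL, ZP]
Visit AL → queue [ZP]
Visit ZP → queue []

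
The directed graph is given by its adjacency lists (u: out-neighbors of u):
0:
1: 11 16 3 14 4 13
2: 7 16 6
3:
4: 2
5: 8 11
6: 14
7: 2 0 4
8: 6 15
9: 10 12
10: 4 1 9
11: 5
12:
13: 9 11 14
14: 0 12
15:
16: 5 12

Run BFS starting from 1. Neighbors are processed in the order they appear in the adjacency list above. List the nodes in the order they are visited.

1, 11, 16, 3, 14, 4, 13, 5, 12, 0, 2, 9, 8, 7, 6, 10, 15

Visit 1; enqueue 11, 16, 3, 14, 4, 13 → queue [11, 16, 3, 14, 4, 13]
Visit 11; enqueue 5 → queue [16, 3, 14, 4, 13, 5]
Visit 16; enqueue 12 → queue [3, 14, 4, 13, 5, 12]
Visit 3 → queue [14, 4, 13, 5, 12]
Visit 14; enqueue 0 → queue [4, 13, 5, 12, 0]
Visit 4; enqueue 2 → queue [13, 5, 12, 0, 2]
Visit 13; enqueue 9 → queue [5, 12, 0, 2, 9]
Visit 5; enqueue 8 → queue [12, 0, 2, 9, 8]
Visit 12 → queue [0, 2, 9, 8]
Visit 0 → queue [2, 9, 8]
Visit 2; enqueue 7, 6 → queue [9, 8, 7, 6]
Visit 9; enqueue 10 → queue [8, 7, 6, 10]
Visit 8; enqueue 15 → queue [7, 6, 10, 15]
Visit 7 → queue [6, 10, 15]
Visit 6 → queue [10, 15]
Visit 10 → queue [15]
Visit 15 → queue []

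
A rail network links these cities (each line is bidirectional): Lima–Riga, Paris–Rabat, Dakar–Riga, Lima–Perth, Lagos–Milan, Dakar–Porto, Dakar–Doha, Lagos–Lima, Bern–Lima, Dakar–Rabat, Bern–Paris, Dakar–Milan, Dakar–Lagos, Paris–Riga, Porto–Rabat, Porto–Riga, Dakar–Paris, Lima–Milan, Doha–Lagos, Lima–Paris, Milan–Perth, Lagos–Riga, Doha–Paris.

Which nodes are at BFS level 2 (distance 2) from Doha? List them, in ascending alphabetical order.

Bern, Lima, Milan, Porto, Rabat, Riga

Level 0: Doha
Level 1: Dakar, Lagos, Paris
Level 2: Bern, Lima, Milan, Porto, Rabat, Riga
Level 3: Perth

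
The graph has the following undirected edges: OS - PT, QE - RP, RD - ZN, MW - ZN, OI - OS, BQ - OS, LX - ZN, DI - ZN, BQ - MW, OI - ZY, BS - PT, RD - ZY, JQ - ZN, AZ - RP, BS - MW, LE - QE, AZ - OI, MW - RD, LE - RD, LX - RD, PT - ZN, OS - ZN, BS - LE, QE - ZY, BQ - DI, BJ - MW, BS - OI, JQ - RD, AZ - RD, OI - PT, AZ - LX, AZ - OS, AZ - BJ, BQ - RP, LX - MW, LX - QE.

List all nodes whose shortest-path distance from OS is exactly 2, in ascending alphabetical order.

BJ, BS, DI, JQ, LX, MW, RD, RP, ZY

Level 0: OS
Level 1: AZ, BQ, OI, PT, ZN
Level 2: BJ, BS, DI, JQ, LX, MW, RD, RP, ZY
Level 3: LE, QE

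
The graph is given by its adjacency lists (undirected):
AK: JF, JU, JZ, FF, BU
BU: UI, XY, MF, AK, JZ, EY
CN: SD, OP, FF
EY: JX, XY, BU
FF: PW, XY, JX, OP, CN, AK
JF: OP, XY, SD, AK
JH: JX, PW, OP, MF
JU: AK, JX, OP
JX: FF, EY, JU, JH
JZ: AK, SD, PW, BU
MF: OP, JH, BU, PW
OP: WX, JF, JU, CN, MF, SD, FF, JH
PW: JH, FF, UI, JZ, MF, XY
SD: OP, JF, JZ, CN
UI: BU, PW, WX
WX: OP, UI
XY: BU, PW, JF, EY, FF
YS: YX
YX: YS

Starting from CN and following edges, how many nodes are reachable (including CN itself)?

BFS from CN visits: CN, FF, OP, SD, AK, JX, PW, XY, JF, JH, JU, MF, WX, JZ, BU, EY, UI
Reachable nodes: 17 of 19 total.

17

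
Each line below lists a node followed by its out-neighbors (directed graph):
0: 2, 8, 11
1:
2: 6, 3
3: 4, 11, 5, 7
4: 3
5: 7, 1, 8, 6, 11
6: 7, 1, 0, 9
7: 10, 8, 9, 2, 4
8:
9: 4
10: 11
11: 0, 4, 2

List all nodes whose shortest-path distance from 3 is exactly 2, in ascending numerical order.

Level 0: 3
Level 1: 4, 5, 7, 11
Level 2: 0, 1, 2, 6, 8, 9, 10

0, 1, 2, 6, 8, 9, 10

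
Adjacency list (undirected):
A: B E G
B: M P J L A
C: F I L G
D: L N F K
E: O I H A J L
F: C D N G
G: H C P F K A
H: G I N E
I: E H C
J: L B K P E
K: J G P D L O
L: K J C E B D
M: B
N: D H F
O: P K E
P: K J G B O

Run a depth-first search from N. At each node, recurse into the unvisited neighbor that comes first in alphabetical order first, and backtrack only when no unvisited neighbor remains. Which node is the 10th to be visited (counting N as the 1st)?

Visit N
N → D
D → F
F → C
C → G
G → A
A → B
B → J
J → E
E → H
H → I
E → L
L → K
K → O
O → P
B → M

Visit order: N, D, F, C, G, A, B, J, E, H, I, L, K, O, P, M

H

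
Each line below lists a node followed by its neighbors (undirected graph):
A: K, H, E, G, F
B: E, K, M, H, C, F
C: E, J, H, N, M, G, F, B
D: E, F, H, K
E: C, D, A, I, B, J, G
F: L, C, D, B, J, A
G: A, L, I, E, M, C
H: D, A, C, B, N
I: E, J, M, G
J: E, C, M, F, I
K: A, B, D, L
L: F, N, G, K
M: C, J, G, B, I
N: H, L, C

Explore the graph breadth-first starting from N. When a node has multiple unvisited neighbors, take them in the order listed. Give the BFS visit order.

N -> H -> L -> C -> D -> A -> B -> F -> G -> K -> E -> J -> M -> I

Visit N; enqueue H, L, C → queue [H, L, C]
Visit H; enqueue D, A, B → queue [L, C, D, A, B]
Visit L; enqueue F, G, K → queue [C, D, A, B, F, G, K]
Visit C; enqueue E, J, M → queue [D, A, B, F, G, K, E, J, M]
Visit D → queue [A, B, F, G, K, E, J, M]
Visit A → queue [B, F, G, K, E, J, M]
Visit B → queue [F, G, K, E, J, M]
Visit F → queue [G, K, E, J, M]
Visit G; enqueue I → queue [K, E, J, M, I]
Visit K → queue [E, J, M, I]
Visit E → queue [J, M, I]
Visit J → queue [M, I]
Visit M → queue [I]
Visit I → queue []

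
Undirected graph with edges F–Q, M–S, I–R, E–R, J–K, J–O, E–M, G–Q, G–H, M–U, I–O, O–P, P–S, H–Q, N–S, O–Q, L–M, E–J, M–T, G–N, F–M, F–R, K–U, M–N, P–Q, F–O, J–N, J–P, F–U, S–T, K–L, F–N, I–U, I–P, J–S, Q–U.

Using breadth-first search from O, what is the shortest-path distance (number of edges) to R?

Level 0: O
Level 1: F, I, J, P, Q
Level 2: E, G, H, K, M, N, R, S, U
Level 3: L, T
R first appears at level 2.

2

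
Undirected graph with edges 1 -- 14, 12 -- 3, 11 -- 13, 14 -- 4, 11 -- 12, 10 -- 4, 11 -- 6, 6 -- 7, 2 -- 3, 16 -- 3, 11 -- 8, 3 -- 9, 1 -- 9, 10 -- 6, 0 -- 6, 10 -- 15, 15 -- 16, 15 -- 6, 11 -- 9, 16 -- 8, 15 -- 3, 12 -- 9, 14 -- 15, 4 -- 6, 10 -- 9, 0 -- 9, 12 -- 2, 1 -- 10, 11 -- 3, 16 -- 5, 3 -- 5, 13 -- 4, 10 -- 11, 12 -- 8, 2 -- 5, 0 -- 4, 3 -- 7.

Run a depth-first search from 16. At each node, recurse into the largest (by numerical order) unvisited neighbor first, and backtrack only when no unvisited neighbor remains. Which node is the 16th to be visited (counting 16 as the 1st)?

1

Visit 16
16 → 15
15 → 14
14 → 4
4 → 13
13 → 11
11 → 12
12 → 9
9 → 10
10 → 6
6 → 7
7 → 3
3 → 5
5 → 2
6 → 0
10 → 1
12 → 8

Visit order: 16, 15, 14, 4, 13, 11, 12, 9, 10, 6, 7, 3, 5, 2, 0, 1, 8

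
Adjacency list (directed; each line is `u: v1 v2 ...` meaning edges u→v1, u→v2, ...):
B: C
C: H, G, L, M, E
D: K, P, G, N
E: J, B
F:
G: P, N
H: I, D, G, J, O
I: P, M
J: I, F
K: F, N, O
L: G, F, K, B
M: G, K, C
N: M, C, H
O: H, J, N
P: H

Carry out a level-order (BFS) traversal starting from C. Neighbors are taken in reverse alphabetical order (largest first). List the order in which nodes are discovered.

C M L H G E K F B O J I D P N

Visit C; enqueue M, L, H, G, E → queue [M, L, H, G, E]
Visit M; enqueue K → queue [L, H, G, E, K]
Visit L; enqueue F, B → queue [H, G, E, K, F, B]
Visit H; enqueue O, J, I, D → queue [G, E, K, F, B, O, J, I, D]
Visit G; enqueue P, N → queue [E, K, F, B, O, J, I, D, P, N]
Visit E → queue [K, F, B, O, J, I, D, P, N]
Visit K → queue [F, B, O, J, I, D, P, N]
Visit F → queue [B, O, J, I, D, P, N]
Visit B → queue [O, J, I, D, P, N]
Visit O → queue [J, I, D, P, N]
Visit J → queue [I, D, P, N]
Visit I → queue [D, P, N]
Visit D → queue [P, N]
Visit P → queue [N]
Visit N → queue []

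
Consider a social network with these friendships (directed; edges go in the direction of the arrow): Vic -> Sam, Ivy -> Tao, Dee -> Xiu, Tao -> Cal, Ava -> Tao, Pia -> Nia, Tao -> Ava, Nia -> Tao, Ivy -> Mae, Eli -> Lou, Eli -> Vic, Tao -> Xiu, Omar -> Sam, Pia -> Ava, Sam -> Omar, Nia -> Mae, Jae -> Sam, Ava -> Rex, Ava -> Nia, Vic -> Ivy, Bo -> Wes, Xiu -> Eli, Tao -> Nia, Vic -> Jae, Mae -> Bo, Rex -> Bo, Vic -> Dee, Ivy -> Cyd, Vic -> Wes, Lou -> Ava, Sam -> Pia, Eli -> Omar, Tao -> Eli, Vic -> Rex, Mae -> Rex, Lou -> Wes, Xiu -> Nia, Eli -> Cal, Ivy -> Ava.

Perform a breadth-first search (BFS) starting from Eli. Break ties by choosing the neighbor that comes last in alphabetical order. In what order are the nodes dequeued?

Eli -> Vic -> Omar -> Lou -> Cal -> Wes -> Sam -> Rex -> Jae -> Ivy -> Dee -> Ava -> Pia -> Bo -> Tao -> Mae -> Cyd -> Xiu -> Nia

Visit Eli; enqueue Vic, Omar, Lou, Cal → queue [Vic, Omar, Lou, Cal]
Visit Vic; enqueue Wes, Sam, Rex, Jae, Ivy, Dee → queue [Omar, Lou, Cal, Wes, Sam, Rex, Jae, Ivy, Dee]
Visit Omar → queue [Lou, Cal, Wes, Sam, Rex, Jae, Ivy, Dee]
Visit Lou; enqueue Ava → queue [Cal, Wes, Sam, Rex, Jae, Ivy, Dee, Ava]
Visit Cal → queue [Wes, Sam, Rex, Jae, Ivy, Dee, Ava]
Visit Wes → queue [Sam, Rex, Jae, Ivy, Dee, Ava]
Visit Sam; enqueue Pia → queue [Rex, Jae, Ivy, Dee, Ava, Pia]
Visit Rex; enqueue Bo → queue [Jae, Ivy, Dee, Ava, Pia, Bo]
Visit Jae → queue [Ivy, Dee, Ava, Pia, Bo]
Visit Ivy; enqueue Tao, Mae, Cyd → queue [Dee, Ava, Pia, Bo, Tao, Mae, Cyd]
Visit Dee; enqueue Xiu → queue [Ava, Pia, Bo, Tao, Mae, Cyd, Xiu]
Visit Ava; enqueue Nia → queue [Pia, Bo, Tao, Mae, Cyd, Xiu, Nia]
Visit Pia → queue [Bo, Tao, Mae, Cyd, Xiu, Nia]
Visit Bo → queue [Tao, Mae, Cyd, Xiu, Nia]
Visit Tao → queue [Mae, Cyd, Xiu, Nia]
Visit Mae → queue [Cyd, Xiu, Nia]
Visit Cyd → queue [Xiu, Nia]
Visit Xiu → queue [Nia]
Visit Nia → queue []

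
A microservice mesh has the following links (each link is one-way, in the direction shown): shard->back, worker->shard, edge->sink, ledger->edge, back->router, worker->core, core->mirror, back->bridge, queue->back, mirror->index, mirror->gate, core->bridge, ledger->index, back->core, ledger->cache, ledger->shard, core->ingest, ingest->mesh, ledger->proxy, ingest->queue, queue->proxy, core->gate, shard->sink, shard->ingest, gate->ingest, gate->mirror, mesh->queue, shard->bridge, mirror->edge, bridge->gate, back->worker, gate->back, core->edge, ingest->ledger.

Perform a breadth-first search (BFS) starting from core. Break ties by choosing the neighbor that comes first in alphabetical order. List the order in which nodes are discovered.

Visit core; enqueue bridge, edge, gate, ingest, mirror → queue [bridge, edge, gate, ingest, mirror]
Visit bridge → queue [edge, gate, ingest, mirror]
Visit edge; enqueue sink → queue [gate, ingest, mirror, sink]
Visit gate; enqueue back → queue [ingest, mirror, sink, back]
Visit ingest; enqueue ledger, mesh, queue → queue [mirror, sink, back, ledger, mesh, queue]
Visit mirror; enqueue index → queue [sink, back, ledger, mesh, queue, index]
Visit sink → queue [back, ledger, mesh, queue, index]
Visit back; enqueue router, worker → queue [ledger, mesh, queue, index, router, worker]
Visit ledger; enqueue cache, proxy, shard → queue [mesh, queue, index, router, worker, cache, proxy, shard]
Visit mesh → queue [queue, index, router, worker, cache, proxy, shard]
Visit queue → queue [index, router, worker, cache, proxy, shard]
Visit index → queue [router, worker, cache, proxy, shard]
Visit router → queue [worker, cache, proxy, shard]
Visit worker → queue [cache, proxy, shard]
Visit cache → queue [proxy, shard]
Visit proxy → queue [shard]
Visit shard → queue []

core, bridge, edge, gate, ingest, mirror, sink, back, ledger, mesh, queue, index, router, worker, cache, proxy, shard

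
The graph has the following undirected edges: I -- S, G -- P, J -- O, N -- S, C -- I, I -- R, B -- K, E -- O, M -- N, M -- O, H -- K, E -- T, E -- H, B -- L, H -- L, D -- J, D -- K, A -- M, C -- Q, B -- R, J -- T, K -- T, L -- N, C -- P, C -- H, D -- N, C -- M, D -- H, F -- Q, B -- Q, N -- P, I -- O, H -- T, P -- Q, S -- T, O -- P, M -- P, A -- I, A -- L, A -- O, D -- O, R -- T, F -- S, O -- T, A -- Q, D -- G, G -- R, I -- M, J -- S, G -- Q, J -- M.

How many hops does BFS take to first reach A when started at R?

Level 0: R
Level 1: B, G, I, T
Level 2: A, C, D, E, H, J, K, L, M, O, P, Q, S
Level 3: F, N
A first appears at level 2.

2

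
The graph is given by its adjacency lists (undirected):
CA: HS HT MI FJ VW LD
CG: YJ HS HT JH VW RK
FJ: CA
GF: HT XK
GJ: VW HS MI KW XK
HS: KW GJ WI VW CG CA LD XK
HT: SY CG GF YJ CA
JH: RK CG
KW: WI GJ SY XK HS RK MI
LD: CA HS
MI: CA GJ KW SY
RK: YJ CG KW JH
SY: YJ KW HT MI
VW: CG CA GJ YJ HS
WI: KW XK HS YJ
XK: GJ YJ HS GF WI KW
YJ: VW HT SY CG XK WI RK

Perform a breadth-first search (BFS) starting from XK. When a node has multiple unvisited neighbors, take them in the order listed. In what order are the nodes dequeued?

XK, GJ, YJ, HS, GF, WI, KW, VW, MI, HT, SY, CG, RK, CA, LD, JH, FJ

Visit XK; enqueue GJ, YJ, HS, GF, WI, KW → queue [GJ, YJ, HS, GF, WI, KW]
Visit GJ; enqueue VW, MI → queue [YJ, HS, GF, WI, KW, VW, MI]
Visit YJ; enqueue HT, SY, CG, RK → queue [HS, GF, WI, KW, VW, MI, HT, SY, CG, RK]
Visit HS; enqueue CA, LD → queue [GF, WI, KW, VW, MI, HT, SY, CG, RK, CA, LD]
Visit GF → queue [WI, KW, VW, MI, HT, SY, CG, RK, CA, LD]
Visit WI → queue [KW, VW, MI, HT, SY, CG, RK, CA, LD]
Visit KW → queue [VW, MI, HT, SY, CG, RK, CA, LD]
Visit VW → queue [MI, HT, SY, CG, RK, CA, LD]
Visit MI → queue [HT, SY, CG, RK, CA, LD]
Visit HT → queue [SY, CG, RK, CA, LD]
Visit SY → queue [CG, RK, CA, LD]
Visit CG; enqueue JH → queue [RK, CA, LD, JH]
Visit RK → queue [CA, LD, JH]
Visit CA; enqueue FJ → queue [LD, JH, FJ]
Visit LD → queue [JH, FJ]
Visit JH → queue [FJ]
Visit FJ → queue []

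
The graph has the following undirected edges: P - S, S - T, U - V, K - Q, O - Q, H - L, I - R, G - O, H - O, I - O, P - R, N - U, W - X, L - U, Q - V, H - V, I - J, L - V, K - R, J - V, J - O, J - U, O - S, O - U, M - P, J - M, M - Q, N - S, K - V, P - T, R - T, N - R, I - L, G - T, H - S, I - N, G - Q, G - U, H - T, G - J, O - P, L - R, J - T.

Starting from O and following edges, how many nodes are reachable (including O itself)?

16

BFS from O visits: O, U, S, Q, P, J, I, H, G, V, N, L, T, M, K, R
Reachable nodes: 16 of 18 total.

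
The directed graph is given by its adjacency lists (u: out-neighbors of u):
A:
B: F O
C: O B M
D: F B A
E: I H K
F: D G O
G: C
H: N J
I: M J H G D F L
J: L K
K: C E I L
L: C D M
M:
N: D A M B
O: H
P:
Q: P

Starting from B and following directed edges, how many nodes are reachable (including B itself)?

15

BFS from B visits: B, F, O, D, G, H, A, C, J, N, M, K, L, E, I
Reachable nodes: 15 of 17 total.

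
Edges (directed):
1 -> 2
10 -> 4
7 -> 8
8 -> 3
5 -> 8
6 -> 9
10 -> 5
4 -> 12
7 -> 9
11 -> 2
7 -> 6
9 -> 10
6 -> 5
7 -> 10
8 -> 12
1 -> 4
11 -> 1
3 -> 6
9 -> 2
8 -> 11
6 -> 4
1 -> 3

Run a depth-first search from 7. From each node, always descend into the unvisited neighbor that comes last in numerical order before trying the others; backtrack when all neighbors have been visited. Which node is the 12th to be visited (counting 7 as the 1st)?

Visit 7
7 → 10
10 → 5
5 → 8
8 → 12
8 → 11
11 → 2
11 → 1
1 → 4
1 → 3
3 → 6
6 → 9

Visit order: 7, 10, 5, 8, 12, 11, 2, 1, 4, 3, 6, 9

9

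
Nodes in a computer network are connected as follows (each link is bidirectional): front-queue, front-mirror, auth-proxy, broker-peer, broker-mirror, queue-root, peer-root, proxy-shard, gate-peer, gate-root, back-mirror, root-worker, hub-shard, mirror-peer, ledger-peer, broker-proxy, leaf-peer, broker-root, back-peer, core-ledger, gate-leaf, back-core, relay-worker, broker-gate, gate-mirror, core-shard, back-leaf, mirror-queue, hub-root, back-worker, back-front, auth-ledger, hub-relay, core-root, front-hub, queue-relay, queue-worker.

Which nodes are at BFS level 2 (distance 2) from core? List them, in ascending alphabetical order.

Level 0: core
Level 1: back, ledger, root, shard
Level 2: auth, broker, front, gate, hub, leaf, mirror, peer, proxy, queue, worker
Level 3: relay

auth, broker, front, gate, hub, leaf, mirror, peer, proxy, queue, worker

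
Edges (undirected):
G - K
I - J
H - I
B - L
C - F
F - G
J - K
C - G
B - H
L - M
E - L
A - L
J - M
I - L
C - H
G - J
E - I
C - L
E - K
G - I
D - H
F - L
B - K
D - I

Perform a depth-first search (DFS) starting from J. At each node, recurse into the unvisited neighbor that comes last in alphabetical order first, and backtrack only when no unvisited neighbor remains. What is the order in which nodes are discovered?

Visit J
J → M
M → L
L → I
I → H
H → D
H → C
C → G
G → K
K → E
K → B
G → F
L → A

J, M, L, I, H, D, C, G, K, E, B, F, A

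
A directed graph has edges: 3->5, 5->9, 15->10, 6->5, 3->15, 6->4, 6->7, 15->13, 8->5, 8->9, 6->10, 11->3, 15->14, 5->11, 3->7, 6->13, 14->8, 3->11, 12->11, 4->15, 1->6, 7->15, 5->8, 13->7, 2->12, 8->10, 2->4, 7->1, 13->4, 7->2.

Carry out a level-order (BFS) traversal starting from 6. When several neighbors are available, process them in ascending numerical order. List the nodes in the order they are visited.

6, 4, 5, 7, 10, 13, 15, 8, 9, 11, 1, 2, 14, 3, 12

Visit 6; enqueue 4, 5, 7, 10, 13 → queue [4, 5, 7, 10, 13]
Visit 4; enqueue 15 → queue [5, 7, 10, 13, 15]
Visit 5; enqueue 8, 9, 11 → queue [7, 10, 13, 15, 8, 9, 11]
Visit 7; enqueue 1, 2 → queue [10, 13, 15, 8, 9, 11, 1, 2]
Visit 10 → queue [13, 15, 8, 9, 11, 1, 2]
Visit 13 → queue [15, 8, 9, 11, 1, 2]
Visit 15; enqueue 14 → queue [8, 9, 11, 1, 2, 14]
Visit 8 → queue [9, 11, 1, 2, 14]
Visit 9 → queue [11, 1, 2, 14]
Visit 11; enqueue 3 → queue [1, 2, 14, 3]
Visit 1 → queue [2, 14, 3]
Visit 2; enqueue 12 → queue [14, 3, 12]
Visit 14 → queue [3, 12]
Visit 3 → queue [12]
Visit 12 → queue []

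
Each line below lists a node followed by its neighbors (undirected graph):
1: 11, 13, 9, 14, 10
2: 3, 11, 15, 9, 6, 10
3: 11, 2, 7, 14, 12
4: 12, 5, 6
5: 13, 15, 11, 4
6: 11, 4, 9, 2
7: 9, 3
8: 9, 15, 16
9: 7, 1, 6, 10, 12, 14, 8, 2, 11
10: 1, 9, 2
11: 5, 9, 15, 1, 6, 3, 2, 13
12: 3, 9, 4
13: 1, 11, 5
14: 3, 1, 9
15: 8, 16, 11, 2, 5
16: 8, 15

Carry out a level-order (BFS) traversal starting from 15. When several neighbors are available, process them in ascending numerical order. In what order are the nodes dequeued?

Visit 15; enqueue 2, 5, 8, 11, 16 → queue [2, 5, 8, 11, 16]
Visit 2; enqueue 3, 6, 9, 10 → queue [5, 8, 11, 16, 3, 6, 9, 10]
Visit 5; enqueue 4, 13 → queue [8, 11, 16, 3, 6, 9, 10, 4, 13]
Visit 8 → queue [11, 16, 3, 6, 9, 10, 4, 13]
Visit 11; enqueue 1 → queue [16, 3, 6, 9, 10, 4, 13, 1]
Visit 16 → queue [3, 6, 9, 10, 4, 13, 1]
Visit 3; enqueue 7, 12, 14 → queue [6, 9, 10, 4, 13, 1, 7, 12, 14]
Visit 6 → queue [9, 10, 4, 13, 1, 7, 12, 14]
Visit 9 → queue [10, 4, 13, 1, 7, 12, 14]
Visit 10 → queue [4, 13, 1, 7, 12, 14]
Visit 4 → queue [13, 1, 7, 12, 14]
Visit 13 → queue [1, 7, 12, 14]
Visit 1 → queue [7, 12, 14]
Visit 7 → queue [12, 14]
Visit 12 → queue [14]
Visit 14 → queue []

15, 2, 5, 8, 11, 16, 3, 6, 9, 10, 4, 13, 1, 7, 12, 14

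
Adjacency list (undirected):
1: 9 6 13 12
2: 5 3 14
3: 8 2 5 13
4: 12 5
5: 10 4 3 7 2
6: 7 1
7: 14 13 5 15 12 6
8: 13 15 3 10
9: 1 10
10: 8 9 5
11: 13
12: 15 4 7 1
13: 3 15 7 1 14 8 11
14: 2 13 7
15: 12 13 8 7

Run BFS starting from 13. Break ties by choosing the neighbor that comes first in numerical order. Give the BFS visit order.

Visit 13; enqueue 1, 3, 7, 8, 11, 14, 15 → queue [1, 3, 7, 8, 11, 14, 15]
Visit 1; enqueue 6, 9, 12 → queue [3, 7, 8, 11, 14, 15, 6, 9, 12]
Visit 3; enqueue 2, 5 → queue [7, 8, 11, 14, 15, 6, 9, 12, 2, 5]
Visit 7 → queue [8, 11, 14, 15, 6, 9, 12, 2, 5]
Visit 8; enqueue 10 → queue [11, 14, 15, 6, 9, 12, 2, 5, 10]
Visit 11 → queue [14, 15, 6, 9, 12, 2, 5, 10]
Visit 14 → queue [15, 6, 9, 12, 2, 5, 10]
Visit 15 → queue [6, 9, 12, 2, 5, 10]
Visit 6 → queue [9, 12, 2, 5, 10]
Visit 9 → queue [12, 2, 5, 10]
Visit 12; enqueue 4 → queue [2, 5, 10, 4]
Visit 2 → queue [5, 10, 4]
Visit 5 → queue [10, 4]
Visit 10 → queue [4]
Visit 4 → queue []

13 -> 1 -> 3 -> 7 -> 8 -> 11 -> 14 -> 15 -> 6 -> 9 -> 12 -> 2 -> 5 -> 10 -> 4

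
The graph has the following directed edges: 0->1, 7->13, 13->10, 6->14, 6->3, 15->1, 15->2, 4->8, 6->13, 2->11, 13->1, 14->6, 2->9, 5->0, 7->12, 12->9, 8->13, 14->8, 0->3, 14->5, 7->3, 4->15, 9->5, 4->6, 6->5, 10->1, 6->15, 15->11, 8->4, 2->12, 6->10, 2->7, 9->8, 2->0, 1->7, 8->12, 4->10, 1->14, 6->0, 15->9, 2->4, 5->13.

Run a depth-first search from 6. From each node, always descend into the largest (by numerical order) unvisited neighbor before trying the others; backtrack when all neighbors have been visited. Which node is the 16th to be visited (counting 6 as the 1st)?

Visit 6
6 → 15
15 → 11
15 → 9
9 → 8
8 → 13
13 → 10
10 → 1
1 → 14
14 → 5
5 → 0
0 → 3
1 → 7
7 → 12
8 → 4
15 → 2

Visit order: 6, 15, 11, 9, 8, 13, 10, 1, 14, 5, 0, 3, 7, 12, 4, 2

2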